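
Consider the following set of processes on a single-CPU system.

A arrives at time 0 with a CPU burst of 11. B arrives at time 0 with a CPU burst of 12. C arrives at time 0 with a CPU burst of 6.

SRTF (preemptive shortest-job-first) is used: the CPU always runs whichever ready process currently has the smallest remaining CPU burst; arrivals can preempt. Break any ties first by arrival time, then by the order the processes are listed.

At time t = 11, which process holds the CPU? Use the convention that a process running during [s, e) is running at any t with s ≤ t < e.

Schedule: | C 0-6 | A 6-17 | B 17-29 |
Completion: A=17  B=29  C=6

A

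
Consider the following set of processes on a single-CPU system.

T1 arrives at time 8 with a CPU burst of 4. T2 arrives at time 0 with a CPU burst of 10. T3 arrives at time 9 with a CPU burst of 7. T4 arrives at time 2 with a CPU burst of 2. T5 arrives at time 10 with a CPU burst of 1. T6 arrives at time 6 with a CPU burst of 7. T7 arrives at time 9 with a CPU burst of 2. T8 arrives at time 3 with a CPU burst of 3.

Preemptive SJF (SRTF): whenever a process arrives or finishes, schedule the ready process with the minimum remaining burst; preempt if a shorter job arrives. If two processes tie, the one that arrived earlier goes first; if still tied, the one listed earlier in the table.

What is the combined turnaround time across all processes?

87

Schedule: | T2 0-2 | T4 2-4 | T8 4-7 | T6 7-8 | T1 8-9 | T7 9-11 | T5 11-12 | T1 12-15 | T6 15-21 | T3 21-28 | T2 28-36 |
Completion: T1=15  T2=36  T3=28  T4=4  T5=12  T6=21  T7=11  T8=7
Turnaround = completion − arrival: T1=7, T2=36, T3=19, T4=2, T5=2, T6=15, T7=2, T8=4
Total turnaround = 7 + 36 + 19 + 2 + 2 + 15 + 2 + 4 = 87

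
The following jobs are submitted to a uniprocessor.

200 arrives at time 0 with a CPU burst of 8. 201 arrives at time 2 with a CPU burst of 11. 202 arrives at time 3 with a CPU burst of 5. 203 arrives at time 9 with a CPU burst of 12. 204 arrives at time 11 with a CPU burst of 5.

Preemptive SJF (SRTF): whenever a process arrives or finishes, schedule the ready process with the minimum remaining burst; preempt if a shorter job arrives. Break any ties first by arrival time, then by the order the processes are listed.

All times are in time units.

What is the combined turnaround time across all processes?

84

Schedule: | 200 0-8 | 202 8-13 | 204 13-18 | 201 18-29 | 203 29-41 |
Completion: 200=8  201=29  202=13  203=41  204=18
Turnaround (C−A): 200=8  201=27  202=10  203=32  204=7
Turnaround = completion − arrival: 200=8, 201=27, 202=10, 203=32, 204=7
Total turnaround = 8 + 27 + 10 + 32 + 7 = 84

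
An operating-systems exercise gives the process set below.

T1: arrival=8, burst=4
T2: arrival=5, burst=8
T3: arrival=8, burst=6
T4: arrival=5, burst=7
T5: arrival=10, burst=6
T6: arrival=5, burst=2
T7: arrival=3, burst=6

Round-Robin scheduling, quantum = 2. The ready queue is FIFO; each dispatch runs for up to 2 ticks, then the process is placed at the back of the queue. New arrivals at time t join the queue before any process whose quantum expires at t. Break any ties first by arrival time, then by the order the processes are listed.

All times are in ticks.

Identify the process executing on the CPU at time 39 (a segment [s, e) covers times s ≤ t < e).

T4

Gantt: | idle 0-3 | T7 3-5 | T2 5-7 | T4 7-9 | T6 9-11 | T7 11-13 | T2 13-15 | T1 15-17 | T3 17-19 | T4 19-21 | T5 21-23 | T7 23-25 | T2 25-27 | T1 27-29 | T3 29-31 | T4 31-33 | T5 33-35 | T2 35-37 | T3 37-39 | T4 39-40 | T5 40-42 |
Completion: T1=29  T2=37  T3=39  T4=40  T5=42  T6=11  T7=25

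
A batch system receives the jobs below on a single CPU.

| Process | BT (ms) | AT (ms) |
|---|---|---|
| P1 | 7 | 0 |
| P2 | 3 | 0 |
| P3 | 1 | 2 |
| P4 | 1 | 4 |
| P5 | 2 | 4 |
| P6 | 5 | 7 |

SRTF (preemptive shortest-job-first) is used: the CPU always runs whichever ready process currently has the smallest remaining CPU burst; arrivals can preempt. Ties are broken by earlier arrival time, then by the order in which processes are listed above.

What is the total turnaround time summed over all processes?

33

Schedule: | P2 0-3 | P3 3-4 | P4 4-5 | P5 5-7 | P6 7-12 | P1 12-19 |
Completion: P1=19  P2=3  P3=4  P4=5  P5=7  P6=12
Turnaround (C−A): P1=19  P2=3  P3=2  P4=1  P5=3  P6=5
Turnaround = completion − arrival: P1=19, P2=3, P3=2, P4=1, P5=3, P6=5
Total turnaround = 19 + 3 + 2 + 1 + 3 + 5 = 33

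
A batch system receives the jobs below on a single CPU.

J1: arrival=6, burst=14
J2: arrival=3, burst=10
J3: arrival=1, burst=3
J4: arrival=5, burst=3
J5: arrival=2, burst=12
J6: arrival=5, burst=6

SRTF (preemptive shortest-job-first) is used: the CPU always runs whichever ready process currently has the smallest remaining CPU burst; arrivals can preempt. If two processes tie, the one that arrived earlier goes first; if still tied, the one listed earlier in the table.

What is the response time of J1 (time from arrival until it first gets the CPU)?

29

Gantt: | idle 0-1 | J3 1-4 | J2 4-5 | J4 5-8 | J6 8-14 | J2 14-23 | J5 23-35 | J1 35-49 |
Completion: J1=49  J2=23  J3=4  J4=8  J5=35  J6=14
Response(J1) = first start − arrival = 35 − 6 = 29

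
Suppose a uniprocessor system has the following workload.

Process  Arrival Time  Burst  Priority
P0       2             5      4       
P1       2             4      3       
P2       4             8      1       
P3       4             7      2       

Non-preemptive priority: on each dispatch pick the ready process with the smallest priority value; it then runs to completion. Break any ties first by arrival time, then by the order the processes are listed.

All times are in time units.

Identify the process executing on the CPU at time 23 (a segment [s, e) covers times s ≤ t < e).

Schedule: | idle 0-2 | P1 2-6 | P2 6-14 | P3 14-21 | P0 21-26 |
Completion: P0=26  P1=6  P2=14  P3=21
Turnaround (C−A): P0=24  P1=4  P2=10  P3=17

P0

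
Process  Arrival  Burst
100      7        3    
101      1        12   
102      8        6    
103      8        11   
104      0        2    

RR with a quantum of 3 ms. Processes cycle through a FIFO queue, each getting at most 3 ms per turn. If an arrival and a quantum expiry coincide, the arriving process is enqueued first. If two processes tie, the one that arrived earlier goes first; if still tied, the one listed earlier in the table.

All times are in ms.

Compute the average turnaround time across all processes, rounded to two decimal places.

15.00

Schedule: | 104 0-2 | 101 2-8 | 100 8-11 | 102 11-14 | 103 14-17 | 101 17-20 | 102 20-23 | 103 23-26 | 101 26-29 | 103 29-34 |
Completion: 100=11  101=29  102=23  103=34  104=2
Turnaround (C−A): 100=4  101=28  102=15  103=26  104=2
Turnaround times: 100=4, 101=28, 102=15, 103=26, 104=2
Average turnaround = (4+28+15+26+2) / 5 = 75/5 = 15.00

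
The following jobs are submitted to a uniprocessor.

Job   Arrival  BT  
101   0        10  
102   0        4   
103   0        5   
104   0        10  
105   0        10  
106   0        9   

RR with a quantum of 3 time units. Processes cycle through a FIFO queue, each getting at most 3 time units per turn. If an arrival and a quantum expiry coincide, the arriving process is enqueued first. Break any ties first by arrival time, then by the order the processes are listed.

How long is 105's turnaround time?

48

Gantt: | 101 0-3 | 102 3-6 | 103 6-9 | 104 9-12 | 105 12-15 | 106 15-18 | 101 18-21 | 102 21-22 | 103 22-24 | 104 24-27 | 105 27-30 | 106 30-33 | 101 33-36 | 104 36-39 | 105 39-42 | 106 42-45 | 101 45-46 | 104 46-47 | 105 47-48 |
Completion: 101=46  102=22  103=24  104=47  105=48  106=45
Turnaround (C−A): 101=46  102=22  103=24  104=47  105=48  106=45
Turnaround(105) = completion − arrival = 48 − 0 = 48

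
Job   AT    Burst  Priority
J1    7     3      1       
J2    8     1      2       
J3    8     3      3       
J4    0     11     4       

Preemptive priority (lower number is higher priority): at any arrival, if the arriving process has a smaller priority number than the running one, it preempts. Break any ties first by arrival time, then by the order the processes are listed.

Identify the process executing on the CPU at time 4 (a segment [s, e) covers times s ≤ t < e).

J4

Gantt: | J4 0-7 | J1 7-10 | J2 10-11 | J3 11-14 | J4 14-18 |
Completion: J1=10  J2=11  J3=14  J4=18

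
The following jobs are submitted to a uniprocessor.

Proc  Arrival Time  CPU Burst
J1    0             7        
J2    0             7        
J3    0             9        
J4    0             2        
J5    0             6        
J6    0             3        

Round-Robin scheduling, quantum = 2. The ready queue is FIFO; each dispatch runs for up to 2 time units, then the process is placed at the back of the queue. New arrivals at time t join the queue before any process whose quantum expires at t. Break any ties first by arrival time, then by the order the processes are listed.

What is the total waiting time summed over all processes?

119

Timeline: | J1 0-2 | J2 2-4 | J3 4-6 | J4 6-8 | J5 8-10 | J6 10-12 | J1 12-14 | J2 14-16 | J3 16-18 | J5 18-20 | J6 20-21 | J1 21-23 | J2 23-25 | J3 25-27 | J5 27-29 | J1 29-30 | J2 30-31 | J3 31-34 |
Completion: J1=30  J2=31  J3=34  J4=8  J5=29  J6=21
Waiting = turnaround − burst: J1=23, J2=24, J3=25, J4=6, J5=23, J6=18
Total waiting = 23 + 24 + 25 + 6 + 23 + 18 = 119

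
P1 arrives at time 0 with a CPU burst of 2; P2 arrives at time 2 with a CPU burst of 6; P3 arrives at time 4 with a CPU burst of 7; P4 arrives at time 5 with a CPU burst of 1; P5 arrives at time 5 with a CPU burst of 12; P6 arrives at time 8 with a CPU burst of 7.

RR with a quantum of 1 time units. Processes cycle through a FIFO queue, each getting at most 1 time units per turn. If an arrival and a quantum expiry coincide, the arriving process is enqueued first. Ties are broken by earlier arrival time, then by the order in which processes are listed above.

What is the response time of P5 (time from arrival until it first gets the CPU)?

2

Schedule: | P1 0-2 | P2 2-4 | P3 4-5 | P2 5-6 | P4 6-7 | P5 7-8 | P3 8-9 | P2 9-10 | P6 10-11 | P5 11-12 | P3 12-13 | P2 13-14 | P6 14-15 | P5 15-16 | P3 16-17 | P2 17-18 | P6 18-19 | P5 19-20 | P3 20-21 | P6 21-22 | P5 22-23 | P3 23-24 | P6 24-25 | P5 25-26 | P3 26-27 | P6 27-28 | P5 28-29 | P6 29-30 | P5 30-35 |
Completion: P1=2  P2=18  P3=27  P4=7  P5=35  P6=30
Turnaround (C−A): P1=2  P2=16  P3=23  P4=2  P5=30  P6=22
Response(P5) = first start − arrival = 7 − 5 = 2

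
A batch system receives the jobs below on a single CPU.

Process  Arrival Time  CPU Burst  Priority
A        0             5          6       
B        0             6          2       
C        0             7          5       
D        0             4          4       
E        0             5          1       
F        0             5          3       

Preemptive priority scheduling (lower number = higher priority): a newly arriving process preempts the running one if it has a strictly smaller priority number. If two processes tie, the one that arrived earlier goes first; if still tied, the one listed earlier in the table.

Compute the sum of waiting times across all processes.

Timeline: | E 0-5 | B 5-11 | F 11-16 | D 16-20 | C 20-27 | A 27-32 |
Completion: A=32  B=11  C=27  D=20  E=5  F=16
Turnaround (C−A): A=32  B=11  C=27  D=20  E=5  F=16
Waiting = turnaround − burst: A=27, B=5, C=20, D=16, E=0, F=11
Total waiting = 27 + 5 + 20 + 16 + 0 + 11 = 79

79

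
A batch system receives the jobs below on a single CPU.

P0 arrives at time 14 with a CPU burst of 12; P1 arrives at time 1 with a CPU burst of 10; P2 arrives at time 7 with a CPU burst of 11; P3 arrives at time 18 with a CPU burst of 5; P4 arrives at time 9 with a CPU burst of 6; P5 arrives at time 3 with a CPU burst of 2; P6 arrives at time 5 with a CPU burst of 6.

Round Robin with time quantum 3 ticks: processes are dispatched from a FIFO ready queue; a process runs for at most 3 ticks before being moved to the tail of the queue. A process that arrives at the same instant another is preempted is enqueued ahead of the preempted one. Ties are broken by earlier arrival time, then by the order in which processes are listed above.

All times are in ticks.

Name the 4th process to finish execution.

P1

Gantt: | idle 0-1 | P1 1-4 | P5 4-6 | P1 6-9 | P6 9-12 | P2 12-15 | P4 15-18 | P1 18-21 | P6 21-24 | P0 24-27 | P2 27-30 | P3 30-33 | P4 33-36 | P1 36-37 | P0 37-40 | P2 40-43 | P3 43-45 | P0 45-48 | P2 48-50 | P0 50-53 |
Completion: P0=53  P1=37  P2=50  P3=45  P4=36  P5=6  P6=24
Finish order: P5 → P6 → P4 → P1 → P3 → P2 → P0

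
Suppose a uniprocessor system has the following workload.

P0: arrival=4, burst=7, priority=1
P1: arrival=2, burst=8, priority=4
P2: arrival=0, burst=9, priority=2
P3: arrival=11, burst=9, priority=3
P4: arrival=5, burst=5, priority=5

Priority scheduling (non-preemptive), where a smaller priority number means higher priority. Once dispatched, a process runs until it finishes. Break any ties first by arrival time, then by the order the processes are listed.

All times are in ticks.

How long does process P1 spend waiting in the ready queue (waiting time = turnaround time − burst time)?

Schedule: | P2 0-9 | P0 9-16 | P3 16-25 | P1 25-33 | P4 33-38 |
Completion: P0=16  P1=33  P2=9  P3=25  P4=38
Turnaround (C−A): P0=12  P1=31  P2=9  P3=14  P4=33
Waiting(P1) = turnaround − burst = 31 − 8 = 23

23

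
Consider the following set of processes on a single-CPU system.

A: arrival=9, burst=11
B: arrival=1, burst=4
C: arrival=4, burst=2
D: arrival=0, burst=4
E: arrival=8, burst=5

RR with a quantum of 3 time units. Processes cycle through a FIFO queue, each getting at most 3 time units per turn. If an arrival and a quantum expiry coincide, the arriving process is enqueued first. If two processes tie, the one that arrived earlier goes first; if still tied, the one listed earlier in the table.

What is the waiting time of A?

Schedule: | D 0-3 | B 3-6 | D 6-7 | C 7-9 | B 9-10 | E 10-13 | A 13-16 | E 16-18 | A 18-26 |
Completion: A=26  B=10  C=9  D=7  E=18
Turnaround (C−A): A=17  B=9  C=5  D=7  E=10
Waiting(A) = turnaround − burst = 17 − 11 = 6

6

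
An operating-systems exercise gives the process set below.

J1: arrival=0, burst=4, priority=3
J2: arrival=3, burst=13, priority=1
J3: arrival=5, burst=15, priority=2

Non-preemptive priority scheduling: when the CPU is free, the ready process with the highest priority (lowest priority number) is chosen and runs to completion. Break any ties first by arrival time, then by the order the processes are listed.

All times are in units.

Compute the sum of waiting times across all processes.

13

Gantt: | J1 0-4 | J2 4-17 | J3 17-32 |
Completion: J1=4  J2=17  J3=32
Turnaround (C−A): J1=4  J2=14  J3=27
Waiting = turnaround − burst: J1=0, J2=1, J3=12
Total waiting = 0 + 1 + 12 = 13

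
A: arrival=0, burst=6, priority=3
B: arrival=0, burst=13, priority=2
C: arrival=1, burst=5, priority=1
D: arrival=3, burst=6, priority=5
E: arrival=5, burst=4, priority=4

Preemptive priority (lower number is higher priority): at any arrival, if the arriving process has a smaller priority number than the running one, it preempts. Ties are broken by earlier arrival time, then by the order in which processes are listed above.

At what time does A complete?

Schedule: | B 0-1 | C 1-6 | B 6-18 | A 18-24 | E 24-28 | D 28-34 |
Completion: A=24  B=18  C=6  D=34  E=28
Turnaround (C−A): A=24  B=18  C=5  D=31  E=23

24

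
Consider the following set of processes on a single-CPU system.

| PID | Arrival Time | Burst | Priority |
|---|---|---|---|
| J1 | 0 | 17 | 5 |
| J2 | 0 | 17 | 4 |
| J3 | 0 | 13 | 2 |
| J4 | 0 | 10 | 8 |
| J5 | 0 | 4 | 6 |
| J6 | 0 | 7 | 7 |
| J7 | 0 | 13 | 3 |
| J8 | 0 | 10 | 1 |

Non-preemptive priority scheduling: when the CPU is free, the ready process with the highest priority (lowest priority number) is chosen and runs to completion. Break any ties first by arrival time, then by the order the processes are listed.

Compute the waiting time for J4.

81

Gantt: | J8 0-10 | J3 10-23 | J7 23-36 | J2 36-53 | J1 53-70 | J5 70-74 | J6 74-81 | J4 81-91 |
Completion: J1=70  J2=53  J3=23  J4=91  J5=74  J6=81  J7=36  J8=10
Waiting(J4) = turnaround − burst = 91 − 10 = 81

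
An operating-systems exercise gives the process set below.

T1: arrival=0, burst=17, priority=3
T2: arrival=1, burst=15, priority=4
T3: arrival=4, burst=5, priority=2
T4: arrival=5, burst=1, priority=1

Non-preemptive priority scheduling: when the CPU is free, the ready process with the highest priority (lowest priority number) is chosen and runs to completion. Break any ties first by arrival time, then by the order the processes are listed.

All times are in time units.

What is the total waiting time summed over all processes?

48

Gantt: | T1 0-17 | T4 17-18 | T3 18-23 | T2 23-38 |
Completion: T1=17  T2=38  T3=23  T4=18
Waiting = turnaround − burst: T1=0, T2=22, T3=14, T4=12
Total waiting = 0 + 22 + 14 + 12 = 48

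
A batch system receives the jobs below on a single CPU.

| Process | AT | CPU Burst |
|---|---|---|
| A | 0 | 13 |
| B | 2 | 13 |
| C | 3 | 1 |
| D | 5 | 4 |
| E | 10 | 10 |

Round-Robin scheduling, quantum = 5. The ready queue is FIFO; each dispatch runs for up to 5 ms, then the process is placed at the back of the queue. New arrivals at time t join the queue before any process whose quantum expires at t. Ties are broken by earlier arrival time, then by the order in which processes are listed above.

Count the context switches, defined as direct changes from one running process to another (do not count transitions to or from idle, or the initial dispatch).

Schedule: | A 0-5 | B 5-10 | C 10-11 | D 11-15 | A 15-20 | E 20-25 | B 25-30 | A 30-33 | E 33-38 | B 38-41 |
Completion: A=33  B=41  C=11  D=15  E=38
Turnaround (C−A): A=33  B=39  C=8  D=10  E=28

9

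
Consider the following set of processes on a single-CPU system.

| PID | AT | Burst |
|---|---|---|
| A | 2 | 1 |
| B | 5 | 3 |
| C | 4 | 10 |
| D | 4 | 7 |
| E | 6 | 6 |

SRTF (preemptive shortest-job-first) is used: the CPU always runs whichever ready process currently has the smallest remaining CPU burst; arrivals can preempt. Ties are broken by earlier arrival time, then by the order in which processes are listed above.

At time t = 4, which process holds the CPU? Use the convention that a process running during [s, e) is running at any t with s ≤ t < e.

Gantt: | idle 0-2 | A 2-3 | idle 3-4 | D 4-5 | B 5-8 | D 8-14 | E 14-20 | C 20-30 |
Completion: A=3  B=8  C=30  D=14  E=20
Turnaround (C−A): A=1  B=3  C=26  D=10  E=14

D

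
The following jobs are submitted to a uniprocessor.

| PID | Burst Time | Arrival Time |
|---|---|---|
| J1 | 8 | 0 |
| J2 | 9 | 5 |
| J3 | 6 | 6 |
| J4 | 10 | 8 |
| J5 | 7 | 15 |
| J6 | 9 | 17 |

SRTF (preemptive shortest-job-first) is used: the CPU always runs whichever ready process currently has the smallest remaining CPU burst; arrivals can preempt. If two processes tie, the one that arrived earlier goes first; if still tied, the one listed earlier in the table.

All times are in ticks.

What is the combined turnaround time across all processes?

111

Gantt: | J1 0-8 | J3 8-14 | J2 14-15 | J5 15-22 | J2 22-30 | J6 30-39 | J4 39-49 |
Completion: J1=8  J2=30  J3=14  J4=49  J5=22  J6=39
Turnaround (C−A): J1=8  J2=25  J3=8  J4=41  J5=7  J6=22
Turnaround = completion − arrival: J1=8, J2=25, J3=8, J4=41, J5=7, J6=22
Total turnaround = 8 + 25 + 8 + 41 + 7 + 22 = 111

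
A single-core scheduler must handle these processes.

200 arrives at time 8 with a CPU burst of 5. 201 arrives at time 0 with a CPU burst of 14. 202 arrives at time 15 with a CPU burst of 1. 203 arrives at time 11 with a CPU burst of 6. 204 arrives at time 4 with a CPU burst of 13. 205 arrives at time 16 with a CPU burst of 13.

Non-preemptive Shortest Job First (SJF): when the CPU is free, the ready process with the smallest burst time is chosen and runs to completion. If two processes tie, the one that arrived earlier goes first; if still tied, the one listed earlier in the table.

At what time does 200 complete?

19

Timeline: | 201 0-14 | 200 14-19 | 202 19-20 | 203 20-26 | 204 26-39 | 205 39-52 |
Completion: 200=19  201=14  202=20  203=26  204=39  205=52
Turnaround (C−A): 200=11  201=14  202=5  203=15  204=35  205=36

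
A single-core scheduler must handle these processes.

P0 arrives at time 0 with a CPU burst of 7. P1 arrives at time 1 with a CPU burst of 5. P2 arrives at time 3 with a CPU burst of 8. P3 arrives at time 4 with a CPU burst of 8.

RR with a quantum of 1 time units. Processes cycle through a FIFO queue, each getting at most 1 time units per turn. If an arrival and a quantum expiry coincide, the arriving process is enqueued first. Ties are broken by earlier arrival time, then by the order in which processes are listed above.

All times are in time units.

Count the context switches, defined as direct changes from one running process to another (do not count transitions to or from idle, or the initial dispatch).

27

Timeline: | P0 0-1 | P1 1-2 | P0 2-3 | P1 3-4 | P2 4-5 | P0 5-6 | P3 6-7 | P1 7-8 | P2 8-9 | P0 9-10 | P3 10-11 | P1 11-12 | P2 12-13 | P0 13-14 | P3 14-15 | P1 15-16 | P2 16-17 | P0 17-18 | P3 18-19 | P2 19-20 | P0 20-21 | P3 21-22 | P2 22-23 | P3 23-24 | P2 24-25 | P3 25-26 | P2 26-27 | P3 27-28 |
Completion: P0=21  P1=16  P2=27  P3=28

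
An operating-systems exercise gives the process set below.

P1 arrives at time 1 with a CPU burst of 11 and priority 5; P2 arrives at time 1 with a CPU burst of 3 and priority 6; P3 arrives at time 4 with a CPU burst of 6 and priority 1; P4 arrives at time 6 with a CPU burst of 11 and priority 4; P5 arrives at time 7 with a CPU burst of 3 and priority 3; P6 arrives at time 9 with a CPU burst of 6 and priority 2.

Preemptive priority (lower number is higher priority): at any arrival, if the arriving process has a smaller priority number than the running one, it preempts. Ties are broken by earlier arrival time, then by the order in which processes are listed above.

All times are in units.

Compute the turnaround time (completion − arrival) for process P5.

Timeline: | idle 0-1 | P1 1-4 | P3 4-10 | P6 10-16 | P5 16-19 | P4 19-30 | P1 30-38 | P2 38-41 |
Completion: P1=38  P2=41  P3=10  P4=30  P5=19  P6=16
Turnaround (C−A): P1=37  P2=40  P3=6  P4=24  P5=12  P6=7
Turnaround(P5) = completion − arrival = 19 − 7 = 12

12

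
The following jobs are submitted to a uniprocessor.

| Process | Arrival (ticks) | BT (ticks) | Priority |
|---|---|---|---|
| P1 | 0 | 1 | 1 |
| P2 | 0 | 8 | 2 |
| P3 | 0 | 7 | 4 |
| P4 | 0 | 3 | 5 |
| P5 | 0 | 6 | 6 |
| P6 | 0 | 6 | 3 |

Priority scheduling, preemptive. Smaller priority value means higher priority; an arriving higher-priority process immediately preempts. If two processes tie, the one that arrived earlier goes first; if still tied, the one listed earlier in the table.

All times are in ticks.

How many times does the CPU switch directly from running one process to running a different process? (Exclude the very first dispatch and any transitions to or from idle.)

Timeline: | P1 0-1 | P2 1-9 | P6 9-15 | P3 15-22 | P4 22-25 | P5 25-31 |
Completion: P1=1  P2=9  P3=22  P4=25  P5=31  P6=15

5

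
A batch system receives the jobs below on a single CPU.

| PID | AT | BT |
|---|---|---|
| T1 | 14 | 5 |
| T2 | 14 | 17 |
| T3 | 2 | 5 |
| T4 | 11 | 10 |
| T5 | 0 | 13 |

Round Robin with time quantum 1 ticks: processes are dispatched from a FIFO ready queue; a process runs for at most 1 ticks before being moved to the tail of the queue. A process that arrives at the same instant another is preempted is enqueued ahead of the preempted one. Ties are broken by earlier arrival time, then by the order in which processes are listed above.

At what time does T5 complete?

34

Gantt: | T5 0-2 | T3 2-3 | T5 3-4 | T3 4-5 | T5 5-6 | T3 6-7 | T5 7-8 | T3 8-9 | T5 9-10 | T3 10-11 | T5 11-12 | T4 12-13 | T5 13-14 | T4 14-15 | T1 15-16 | T2 16-17 | T5 17-18 | T4 18-19 | T1 19-20 | T2 20-21 | T5 21-22 | T4 22-23 | T1 23-24 | T2 24-25 | T5 25-26 | T4 26-27 | T1 27-28 | T2 28-29 | T5 29-30 | T4 30-31 | T1 31-32 | T2 32-33 | T5 33-34 | T4 34-35 | T2 35-36 | T4 36-37 | T2 37-38 | T4 38-39 | T2 39-40 | T4 40-41 | T2 41-50 |
Completion: T1=32  T2=50  T3=11  T4=41  T5=34
Turnaround (C−A): T1=18  T2=36  T3=9  T4=30  T5=34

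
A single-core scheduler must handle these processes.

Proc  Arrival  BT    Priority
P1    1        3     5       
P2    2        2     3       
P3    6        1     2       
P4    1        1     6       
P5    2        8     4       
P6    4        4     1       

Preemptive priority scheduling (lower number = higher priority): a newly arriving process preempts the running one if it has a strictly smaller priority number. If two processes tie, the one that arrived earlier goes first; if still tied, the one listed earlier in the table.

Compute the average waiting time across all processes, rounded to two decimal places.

Timeline: | idle 0-1 | P1 1-2 | P2 2-4 | P6 4-8 | P3 8-9 | P5 9-17 | P1 17-19 | P4 19-20 |
Completion: P1=19  P2=4  P3=9  P4=20  P5=17  P6=8
Turnaround (C−A): P1=18  P2=2  P3=3  P4=19  P5=15  P6=4
Waiting times: P1=15, P2=0, P3=2, P4=18, P5=7, P6=0
Average waiting = (15+0+2+18+7+0) / 6 = 42/6 = 7.00

7.00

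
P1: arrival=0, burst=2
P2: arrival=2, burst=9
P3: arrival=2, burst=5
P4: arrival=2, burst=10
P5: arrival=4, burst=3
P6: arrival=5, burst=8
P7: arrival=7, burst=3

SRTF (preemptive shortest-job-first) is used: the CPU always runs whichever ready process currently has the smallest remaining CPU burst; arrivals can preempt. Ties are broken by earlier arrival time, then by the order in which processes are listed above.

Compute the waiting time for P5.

3

Timeline: | P1 0-2 | P3 2-7 | P5 7-10 | P7 10-13 | P6 13-21 | P2 21-30 | P4 30-40 |
Completion: P1=2  P2=30  P3=7  P4=40  P5=10  P6=21  P7=13
Turnaround (C−A): P1=2  P2=28  P3=5  P4=38  P5=6  P6=16  P7=6
Waiting(P5) = turnaround − burst = 6 − 3 = 3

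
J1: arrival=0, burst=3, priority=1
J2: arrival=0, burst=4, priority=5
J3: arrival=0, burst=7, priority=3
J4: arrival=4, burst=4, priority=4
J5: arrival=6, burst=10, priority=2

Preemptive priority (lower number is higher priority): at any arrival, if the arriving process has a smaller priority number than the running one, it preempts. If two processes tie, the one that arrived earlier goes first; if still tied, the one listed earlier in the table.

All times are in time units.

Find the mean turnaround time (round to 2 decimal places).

16.20

Gantt: | J1 0-3 | J3 3-6 | J5 6-16 | J3 16-20 | J4 20-24 | J2 24-28 |
Completion: J1=3  J2=28  J3=20  J4=24  J5=16
Turnaround (C−A): J1=3  J2=28  J3=20  J4=20  J5=10
Turnaround times: J1=3, J2=28, J3=20, J4=20, J5=10
Average turnaround = (3+28+20+20+10) / 5 = 81/5 = 16.20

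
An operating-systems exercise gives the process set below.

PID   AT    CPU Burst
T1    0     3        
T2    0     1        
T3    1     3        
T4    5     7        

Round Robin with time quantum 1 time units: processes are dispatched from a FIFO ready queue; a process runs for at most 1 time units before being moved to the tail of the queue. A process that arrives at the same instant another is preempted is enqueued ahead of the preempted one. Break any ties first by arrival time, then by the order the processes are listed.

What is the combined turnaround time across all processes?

24

Schedule: | T1 0-1 | T2 1-2 | T3 2-3 | T1 3-4 | T3 4-5 | T1 5-6 | T4 6-7 | T3 7-8 | T4 8-14 |
Completion: T1=6  T2=2  T3=8  T4=14
Turnaround (C−A): T1=6  T2=2  T3=7  T4=9
Turnaround = completion − arrival: T1=6, T2=2, T3=7, T4=9
Total turnaround = 6 + 2 + 7 + 9 = 24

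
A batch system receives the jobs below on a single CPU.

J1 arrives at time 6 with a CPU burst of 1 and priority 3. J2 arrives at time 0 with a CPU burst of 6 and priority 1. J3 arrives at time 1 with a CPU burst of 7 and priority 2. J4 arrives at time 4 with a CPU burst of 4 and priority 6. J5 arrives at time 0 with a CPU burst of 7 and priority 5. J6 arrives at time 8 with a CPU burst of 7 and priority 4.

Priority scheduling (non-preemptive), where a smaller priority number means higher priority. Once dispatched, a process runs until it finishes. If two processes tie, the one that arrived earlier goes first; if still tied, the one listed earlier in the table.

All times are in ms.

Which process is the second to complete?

Schedule: | J2 0-6 | J3 6-13 | J1 13-14 | J6 14-21 | J5 21-28 | J4 28-32 |
Completion: J1=14  J2=6  J3=13  J4=32  J5=28  J6=21
Finish order: J2 → J3 → J1 → J6 → J5 → J4

J3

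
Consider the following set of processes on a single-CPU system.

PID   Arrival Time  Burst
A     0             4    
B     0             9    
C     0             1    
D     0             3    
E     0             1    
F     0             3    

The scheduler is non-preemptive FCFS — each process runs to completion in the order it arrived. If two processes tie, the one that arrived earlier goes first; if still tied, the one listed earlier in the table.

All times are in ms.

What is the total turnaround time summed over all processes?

Schedule: | A 0-4 | B 4-13 | C 13-14 | D 14-17 | E 17-18 | F 18-21 |
Completion: A=4  B=13  C=14  D=17  E=18  F=21
Turnaround (C−A): A=4  B=13  C=14  D=17  E=18  F=21
Turnaround = completion − arrival: A=4, B=13, C=14, D=17, E=18, F=21
Total turnaround = 4 + 13 + 14 + 17 + 18 + 21 = 87

87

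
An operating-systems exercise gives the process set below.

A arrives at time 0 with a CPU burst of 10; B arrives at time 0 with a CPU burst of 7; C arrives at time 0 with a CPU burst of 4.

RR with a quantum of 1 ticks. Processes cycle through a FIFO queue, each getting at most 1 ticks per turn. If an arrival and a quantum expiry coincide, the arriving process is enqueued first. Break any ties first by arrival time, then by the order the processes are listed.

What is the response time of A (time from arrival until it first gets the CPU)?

Gantt: | A 0-1 | B 1-2 | C 2-3 | A 3-4 | B 4-5 | C 5-6 | A 6-7 | B 7-8 | C 8-9 | A 9-10 | B 10-11 | C 11-12 | A 12-13 | B 13-14 | A 14-15 | B 15-16 | A 16-17 | B 17-18 | A 18-21 |
Completion: A=21  B=18  C=12
Response(A) = first start − arrival = 0 − 0 = 0

0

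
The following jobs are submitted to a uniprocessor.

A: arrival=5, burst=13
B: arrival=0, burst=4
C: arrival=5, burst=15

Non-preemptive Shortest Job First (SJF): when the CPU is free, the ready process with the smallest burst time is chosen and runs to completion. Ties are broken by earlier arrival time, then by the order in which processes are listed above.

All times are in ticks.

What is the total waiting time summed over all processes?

13

Schedule: | B 0-4 | idle 4-5 | A 5-18 | C 18-33 |
Completion: A=18  B=4  C=33
Turnaround (C−A): A=13  B=4  C=28
Waiting = turnaround − burst: A=0, B=0, C=13
Total waiting = 0 + 0 + 13 = 13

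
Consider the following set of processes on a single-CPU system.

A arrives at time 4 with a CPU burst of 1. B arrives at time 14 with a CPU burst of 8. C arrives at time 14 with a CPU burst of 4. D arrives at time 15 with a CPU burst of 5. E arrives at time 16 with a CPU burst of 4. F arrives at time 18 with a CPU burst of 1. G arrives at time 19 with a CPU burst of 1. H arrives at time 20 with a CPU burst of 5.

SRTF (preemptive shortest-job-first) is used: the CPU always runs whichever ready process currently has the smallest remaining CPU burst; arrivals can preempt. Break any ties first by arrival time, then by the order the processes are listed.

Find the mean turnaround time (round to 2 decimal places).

8.88

Schedule: | idle 0-4 | A 4-5 | idle 5-14 | C 14-18 | F 18-19 | G 19-20 | E 20-24 | D 24-29 | H 29-34 | B 34-42 |
Completion: A=5  B=42  C=18  D=29  E=24  F=19  G=20  H=34
Turnaround (C−A): A=1  B=28  C=4  D=14  E=8  F=1  G=1  H=14
Turnaround times: A=1, B=28, C=4, D=14, E=8, F=1, G=1, H=14
Average turnaround = (1+28+4+14+8+1+1+14) / 8 = 71/8 = 8.88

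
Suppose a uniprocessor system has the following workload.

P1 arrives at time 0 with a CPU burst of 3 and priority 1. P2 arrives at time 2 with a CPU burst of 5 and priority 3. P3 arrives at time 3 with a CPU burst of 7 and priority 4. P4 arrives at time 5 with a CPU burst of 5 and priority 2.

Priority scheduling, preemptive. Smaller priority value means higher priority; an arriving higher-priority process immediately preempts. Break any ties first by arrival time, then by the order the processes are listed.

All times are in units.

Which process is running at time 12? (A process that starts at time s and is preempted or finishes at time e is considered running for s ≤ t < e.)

Timeline: | P1 0-3 | P2 3-5 | P4 5-10 | P2 10-13 | P3 13-20 |
Completion: P1=3  P2=13  P3=20  P4=10
Turnaround (C−A): P1=3  P2=11  P3=17  P4=5

P2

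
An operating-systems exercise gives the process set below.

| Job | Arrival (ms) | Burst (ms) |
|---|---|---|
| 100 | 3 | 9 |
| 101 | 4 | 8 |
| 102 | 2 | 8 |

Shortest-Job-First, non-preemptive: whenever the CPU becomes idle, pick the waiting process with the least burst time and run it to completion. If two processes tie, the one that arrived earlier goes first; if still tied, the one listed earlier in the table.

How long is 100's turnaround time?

Schedule: | idle 0-2 | 102 2-10 | 101 10-18 | 100 18-27 |
Completion: 100=27  101=18  102=10
Turnaround(100) = completion − arrival = 27 − 3 = 24

24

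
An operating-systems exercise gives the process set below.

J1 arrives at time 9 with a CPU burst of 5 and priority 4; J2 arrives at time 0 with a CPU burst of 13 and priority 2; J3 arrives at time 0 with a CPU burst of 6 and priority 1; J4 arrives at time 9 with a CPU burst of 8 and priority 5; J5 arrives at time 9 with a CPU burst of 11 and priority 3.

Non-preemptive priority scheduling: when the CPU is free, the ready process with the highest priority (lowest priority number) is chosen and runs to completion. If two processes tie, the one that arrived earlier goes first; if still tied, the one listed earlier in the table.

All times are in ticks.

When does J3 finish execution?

6

Schedule: | J3 0-6 | J2 6-19 | J5 19-30 | J1 30-35 | J4 35-43 |
Completion: J1=35  J2=19  J3=6  J4=43  J5=30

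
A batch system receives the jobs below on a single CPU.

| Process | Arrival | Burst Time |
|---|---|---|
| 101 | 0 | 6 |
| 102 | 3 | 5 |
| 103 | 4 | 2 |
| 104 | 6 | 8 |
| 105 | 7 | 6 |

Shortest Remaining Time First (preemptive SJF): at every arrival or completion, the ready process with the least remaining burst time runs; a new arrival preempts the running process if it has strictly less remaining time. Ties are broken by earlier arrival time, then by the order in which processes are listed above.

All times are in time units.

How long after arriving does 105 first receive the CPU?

Schedule: | 101 0-6 | 103 6-8 | 102 8-13 | 105 13-19 | 104 19-27 |
Completion: 101=6  102=13  103=8  104=27  105=19
Response(105) = first start − arrival = 13 − 7 = 6

6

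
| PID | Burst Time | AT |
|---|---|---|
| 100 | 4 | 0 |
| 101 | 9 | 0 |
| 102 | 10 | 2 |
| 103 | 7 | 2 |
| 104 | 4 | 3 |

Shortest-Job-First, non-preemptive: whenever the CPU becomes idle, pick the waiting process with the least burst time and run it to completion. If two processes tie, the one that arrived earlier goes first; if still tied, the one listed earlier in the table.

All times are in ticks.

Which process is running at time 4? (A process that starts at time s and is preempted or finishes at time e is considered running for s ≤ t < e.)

Timeline: | 100 0-4 | 104 4-8 | 103 8-15 | 101 15-24 | 102 24-34 |
Completion: 100=4  101=24  102=34  103=15  104=8
Turnaround (C−A): 100=4  101=24  102=32  103=13  104=5

104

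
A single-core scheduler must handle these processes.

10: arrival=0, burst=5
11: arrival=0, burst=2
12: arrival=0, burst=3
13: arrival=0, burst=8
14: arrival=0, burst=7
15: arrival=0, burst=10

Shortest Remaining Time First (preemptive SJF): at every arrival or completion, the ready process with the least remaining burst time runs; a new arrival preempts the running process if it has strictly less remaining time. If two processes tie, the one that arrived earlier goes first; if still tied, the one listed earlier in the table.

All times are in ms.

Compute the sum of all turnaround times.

Schedule: | 11 0-2 | 12 2-5 | 10 5-10 | 14 10-17 | 13 17-25 | 15 25-35 |
Completion: 10=10  11=2  12=5  13=25  14=17  15=35
Turnaround = completion − arrival: 10=10, 11=2, 12=5, 13=25, 14=17, 15=35
Total turnaround = 10 + 2 + 5 + 25 + 17 + 35 = 94

94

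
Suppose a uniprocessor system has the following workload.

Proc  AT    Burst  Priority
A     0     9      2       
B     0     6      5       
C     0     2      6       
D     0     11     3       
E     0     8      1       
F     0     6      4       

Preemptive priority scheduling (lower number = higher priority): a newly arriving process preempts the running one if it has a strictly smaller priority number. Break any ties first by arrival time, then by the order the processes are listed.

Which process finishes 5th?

Gantt: | E 0-8 | A 8-17 | D 17-28 | F 28-34 | B 34-40 | C 40-42 |
Completion: A=17  B=40  C=42  D=28  E=8  F=34
Turnaround (C−A): A=17  B=40  C=42  D=28  E=8  F=34
Finish order: E → A → D → F → B → C

B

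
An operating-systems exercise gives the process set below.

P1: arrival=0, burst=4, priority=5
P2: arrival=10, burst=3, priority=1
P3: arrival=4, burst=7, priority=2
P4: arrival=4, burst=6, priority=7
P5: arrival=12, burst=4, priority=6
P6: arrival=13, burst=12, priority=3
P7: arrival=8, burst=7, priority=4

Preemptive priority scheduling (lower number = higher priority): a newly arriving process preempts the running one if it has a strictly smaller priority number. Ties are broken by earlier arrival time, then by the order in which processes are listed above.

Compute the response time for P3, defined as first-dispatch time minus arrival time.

Gantt: | P1 0-4 | P3 4-10 | P2 10-13 | P3 13-14 | P6 14-26 | P7 26-33 | P5 33-37 | P4 37-43 |
Completion: P1=4  P2=13  P3=14  P4=43  P5=37  P6=26  P7=33
Turnaround (C−A): P1=4  P2=3  P3=10  P4=39  P5=25  P6=13  P7=25
Response(P3) = first start − arrival = 4 − 4 = 0

0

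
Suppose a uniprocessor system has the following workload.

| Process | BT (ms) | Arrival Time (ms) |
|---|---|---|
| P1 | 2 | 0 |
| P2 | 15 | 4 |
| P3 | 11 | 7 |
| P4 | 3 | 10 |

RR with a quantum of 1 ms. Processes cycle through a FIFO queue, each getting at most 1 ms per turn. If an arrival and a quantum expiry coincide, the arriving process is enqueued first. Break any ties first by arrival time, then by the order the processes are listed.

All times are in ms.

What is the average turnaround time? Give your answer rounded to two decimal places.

15.75

Gantt: | P1 0-2 | idle 2-4 | P2 4-7 | P3 7-8 | P2 8-9 | P3 9-10 | P2 10-11 | P4 11-12 | P3 12-13 | P2 13-14 | P4 14-15 | P3 15-16 | P2 16-17 | P4 17-18 | P3 18-19 | P2 19-20 | P3 20-21 | P2 21-22 | P3 22-23 | P2 23-24 | P3 24-25 | P2 25-26 | P3 26-27 | P2 27-28 | P3 28-29 | P2 29-30 | P3 30-31 | P2 31-33 |
Completion: P1=2  P2=33  P3=31  P4=18
Turnaround (C−A): P1=2  P2=29  P3=24  P4=8
Turnaround times: P1=2, P2=29, P3=24, P4=8
Average turnaround = (2+29+24+8) / 4 = 63/4 = 15.75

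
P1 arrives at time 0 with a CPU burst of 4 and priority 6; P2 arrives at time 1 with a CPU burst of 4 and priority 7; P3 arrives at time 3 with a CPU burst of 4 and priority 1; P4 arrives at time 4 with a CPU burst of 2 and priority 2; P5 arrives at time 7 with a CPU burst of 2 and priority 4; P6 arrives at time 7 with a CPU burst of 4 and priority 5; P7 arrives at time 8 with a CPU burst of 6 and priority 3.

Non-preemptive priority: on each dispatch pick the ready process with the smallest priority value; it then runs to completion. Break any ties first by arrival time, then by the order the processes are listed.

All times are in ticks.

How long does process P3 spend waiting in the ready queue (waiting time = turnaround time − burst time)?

1

Schedule: | P1 0-4 | P3 4-8 | P4 8-10 | P7 10-16 | P5 16-18 | P6 18-22 | P2 22-26 |
Completion: P1=4  P2=26  P3=8  P4=10  P5=18  P6=22  P7=16
Turnaround (C−A): P1=4  P2=25  P3=5  P4=6  P5=11  P6=15  P7=8
Waiting(P3) = turnaround − burst = 5 − 4 = 1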